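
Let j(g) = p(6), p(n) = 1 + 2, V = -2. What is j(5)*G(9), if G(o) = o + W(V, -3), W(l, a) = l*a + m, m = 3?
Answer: 54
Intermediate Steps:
p(n) = 3
j(g) = 3
W(l, a) = 3 + a*l (W(l, a) = l*a + 3 = a*l + 3 = 3 + a*l)
G(o) = 9 + o (G(o) = o + (3 - 3*(-2)) = o + (3 + 6) = o + 9 = 9 + o)
j(5)*G(9) = 3*(9 + 9) = 3*18 = 54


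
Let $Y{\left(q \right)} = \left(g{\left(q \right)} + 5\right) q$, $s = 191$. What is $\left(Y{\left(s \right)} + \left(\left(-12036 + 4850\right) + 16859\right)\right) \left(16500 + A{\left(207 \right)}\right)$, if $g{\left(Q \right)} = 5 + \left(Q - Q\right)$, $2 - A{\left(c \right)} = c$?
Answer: $188744985$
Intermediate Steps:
$A{\left(c \right)} = 2 - c$
$g{\left(Q \right)} = 5$ ($g{\left(Q \right)} = 5 + 0 = 5$)
$Y{\left(q \right)} = 10 q$ ($Y{\left(q \right)} = \left(5 + 5\right) q = 10 q$)
$\left(Y{\left(s \right)} + \left(\left(-12036 + 4850\right) + 16859\right)\right) \left(16500 + A{\left(207 \right)}\right) = \left(10 \cdot 191 + \left(\left(-12036 + 4850\right) + 16859\right)\right) \left(16500 + \left(2 - 207\right)\right) = \left(1910 + \left(-7186 + 16859\right)\right) \left(16500 + \left(2 - 207\right)\right) = \left(1910 + 9673\right) \left(16500 - 205\right) = 11583 \cdot 16295 = 188744985$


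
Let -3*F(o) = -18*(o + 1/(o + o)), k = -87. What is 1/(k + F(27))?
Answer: 9/676 ≈ 0.013314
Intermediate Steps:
F(o) = 3/o + 6*o (F(o) = -(-6)*(o + 1/(o + o)) = -(-6)*(o + 1/(2*o)) = -(-18*o - 9/o)/3 = 3/o + 6*o)
1/(k + F(27)) = 1/(-87 + (3/27 + 6*27)) = 1/(-87 + (3*(1/27) + 162)) = 1/(-87 + (⅑ + 162)) = 1/(-87 + 1459/9) = 1/(676/9) = 9/676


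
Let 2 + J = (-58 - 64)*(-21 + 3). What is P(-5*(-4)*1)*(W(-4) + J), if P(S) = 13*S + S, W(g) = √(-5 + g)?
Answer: 614320 + 840*I ≈ 6.1432e+5 + 840.0*I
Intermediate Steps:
J = 2194 (J = -2 + (-58 - 64)*(-21 + 3) = -2 - 122*(-18) = -2 + 2196 = 2194)
P(S) = 14*S
P(-5*(-4)*1)*(W(-4) + J) = (14*(-5*(-4)*1))*(√(-5 - 4) + 2194) = (14*(20*1))*(√(-9) + 2194) = (14*20)*(3*I + 2194) = 280*(2194 + 3*I) = 614320 + 840*I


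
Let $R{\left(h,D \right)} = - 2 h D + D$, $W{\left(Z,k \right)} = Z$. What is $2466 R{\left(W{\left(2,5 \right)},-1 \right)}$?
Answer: $7398$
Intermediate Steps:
$R{\left(h,D \right)} = D - 2 D h$ ($R{\left(h,D \right)} = - 2 D h + D = D - 2 D h$)
$2466 R{\left(W{\left(2,5 \right)},-1 \right)} = 2466 \left(- (1 - 4)\right) = 2466 \left(\left(-1\right) \left(-3\right)\right) = 2466 \cdot 3 = 7398$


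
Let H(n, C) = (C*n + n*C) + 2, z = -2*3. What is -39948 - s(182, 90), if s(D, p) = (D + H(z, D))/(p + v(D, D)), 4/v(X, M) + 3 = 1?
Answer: -439178/11 ≈ -39925.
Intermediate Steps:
v(X, M) = -2 (v(X, M) = 4/(-3 + 1) = 4/(-2) = 4*(-1/2) = -2)
z = -6
H(n, C) = 2 + 2*C*n (H(n, C) = (C*n + C*n) + 2 = 2*C*n + 2 = 2 + 2*C*n)
s(D, p) = (2 - 11*D)/(-2 + p) (s(D, p) = (D + (2 + 2*D*(-6)))/(p - 2) = (D + (2 - 12*D))/(-2 + p) = (2 - 11*D)/(-2 + p))
-39948 - s(182, 90) = -39948 - (2 - 11*182)/(-2 + 90) = -39948 - (2 - 2002)/88 = -39948 - (-2000)/88 = -39948 - 1*(-250/11) = -39948 + 250/11 = -439178/11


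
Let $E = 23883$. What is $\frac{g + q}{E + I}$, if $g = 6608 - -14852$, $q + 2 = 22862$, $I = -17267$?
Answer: $\frac{5540}{827} \approx 6.6989$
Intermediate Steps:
$q = 22860$ ($q = -2 + 22862 = 22860$)
$g = 21460$ ($g = 6608 + 14852 = 21460$)
$\frac{g + q}{E + I} = \frac{21460 + 22860}{23883 - 17267} = \frac{44320}{6616} = 44320 \cdot \frac{1}{6616} = \frac{5540}{827}$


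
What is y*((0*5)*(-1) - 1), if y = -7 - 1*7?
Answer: 14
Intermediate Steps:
y = -14 (y = -7 - 7 = -14)
y*((0*5)*(-1) - 1) = -14*((0*5)*(-1) - 1) = -14*(0*(-1) - 1) = -14*(0 - 1) = -14*(-1) = 14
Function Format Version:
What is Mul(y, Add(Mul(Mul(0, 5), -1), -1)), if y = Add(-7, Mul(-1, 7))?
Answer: 14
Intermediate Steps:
y = -14 (y = Add(-7, -7) = -14)
Mul(y, Add(Mul(Mul(0, 5), -1), -1)) = Mul(-14, Add(Mul(Mul(0, 5), -1), -1)) = Mul(-14, Add(Mul(0, -1), -1)) = Mul(-14, Add(0, -1)) = Mul(-14, -1) = 14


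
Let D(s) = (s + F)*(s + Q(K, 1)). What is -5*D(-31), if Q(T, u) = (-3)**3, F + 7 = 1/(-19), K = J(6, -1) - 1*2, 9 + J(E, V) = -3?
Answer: -209670/19 ≈ -11035.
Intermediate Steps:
J(E, V) = -12 (J(E, V) = -9 - 3 = -12)
K = -14 (K = -12 - 1*2 = -12 - 2 = -14)
F = -134/19 (F = -7 + 1/(-19) = -7 - 1/19 = -134/19 ≈ -7.0526)
Q(T, u) = -27
D(s) = (-27 + s)*(-134/19 + s) (D(s) = (s - 134/19)*(s - 27) = (-134/19 + s)*(-27 + s) = (-27 + s)*(-134/19 + s))
-5*D(-31) = -5*(3618/19 + (-31)**2 - 647/19*(-31)) = -5*(3618/19 + 961 + 20057/19) = -5*41934/19 = -209670/19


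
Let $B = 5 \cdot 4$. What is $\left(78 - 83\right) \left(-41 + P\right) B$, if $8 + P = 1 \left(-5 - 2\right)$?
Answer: $5600$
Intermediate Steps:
$P = -15$ ($P = -8 + 1 \left(-5 - 2\right) = -8 + 1 \left(-7\right) = -8 - 7 = -15$)
$B = 20$
$\left(78 - 83\right) \left(-41 + P\right) B = \left(78 - 83\right) \left(-41 - 15\right) 20 = \left(-5\right) \left(-56\right) 20 = 280 \cdot 20 = 5600$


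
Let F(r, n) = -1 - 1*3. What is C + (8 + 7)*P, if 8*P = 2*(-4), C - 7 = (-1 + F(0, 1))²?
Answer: 17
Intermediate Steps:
F(r, n) = -4 (F(r, n) = -1 - 3 = -4)
C = 32 (C = 7 + (-1 - 4)² = 7 + (-5)² = 7 + 25 = 32)
P = -1 (P = (2*(-4))/8 = (⅛)*(-8) = -1)
C + (8 + 7)*P = 32 + (8 + 7)*(-1) = 32 + 15*(-1) = 32 - 15 = 17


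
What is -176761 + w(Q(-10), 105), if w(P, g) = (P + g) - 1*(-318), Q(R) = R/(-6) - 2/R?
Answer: -2645042/15 ≈ -1.7634e+5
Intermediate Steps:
Q(R) = -2/R - R/6 (Q(R) = R*(-⅙) - 2/R = -R/6 - 2/R = -2/R - R/6)
w(P, g) = 318 + P + g (w(P, g) = (P + g) + 318 = 318 + P + g)
-176761 + w(Q(-10), 105) = -176761 + (318 + (-2/(-10) - ⅙*(-10)) + 105) = -176761 + (318 + (-2*(-⅒) + 5/3) + 105) = -176761 + (318 + (⅕ + 5/3) + 105) = -176761 + (318 + 28/15 + 105) = -176761 + 6373/15 = -2645042/15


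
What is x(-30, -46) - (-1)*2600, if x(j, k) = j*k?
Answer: 3980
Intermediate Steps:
x(-30, -46) - (-1)*2600 = -30*(-46) - (-1)*2600 = 1380 - 1*(-2600) = 1380 + 2600 = 3980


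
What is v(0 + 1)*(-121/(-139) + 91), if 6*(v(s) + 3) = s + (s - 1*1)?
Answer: -108545/417 ≈ -260.30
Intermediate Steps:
v(s) = -19/6 + s/3 (v(s) = -3 + (s + (s - 1*1))/6 = -3 + (s + (s - 1))/6 = -3 + (s + (-1 + s))/6 = -3 + (-1 + 2*s)/6 = -3 + (-⅙ + s/3) = -19/6 + s/3)
v(0 + 1)*(-121/(-139) + 91) = (-19/6 + (0 + 1)/3)*(-121/(-139) + 91) = (-19/6 + (⅓)*1)*(-121*(-1/139) + 91) = (-19/6 + ⅓)*(121/139 + 91) = -17/6*12770/139 = -108545/417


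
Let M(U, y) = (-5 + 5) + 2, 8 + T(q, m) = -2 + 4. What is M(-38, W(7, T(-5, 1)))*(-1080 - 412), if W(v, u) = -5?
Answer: -2984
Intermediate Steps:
T(q, m) = -6 (T(q, m) = -8 + (-2 + 4) = -8 + 2 = -6)
M(U, y) = 2 (M(U, y) = 0 + 2 = 2)
M(-38, W(7, T(-5, 1)))*(-1080 - 412) = 2*(-1080 - 412) = 2*(-1492) = -2984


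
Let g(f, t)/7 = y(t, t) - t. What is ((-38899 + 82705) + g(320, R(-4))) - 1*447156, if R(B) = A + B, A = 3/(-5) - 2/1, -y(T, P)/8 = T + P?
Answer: -2012823/5 ≈ -4.0256e+5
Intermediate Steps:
y(T, P) = -8*P - 8*T (y(T, P) = -8*(T + P) = -8*(P + T) = -8*P - 8*T)
A = -13/5 (A = 3*(-⅕) - 2*1 = -⅗ - 2 = -13/5 ≈ -2.6000)
R(B) = -13/5 + B
g(f, t) = -119*t (g(f, t) = 7*((-8*t - 8*t) - t) = 7*(-16*t - t) = 7*(-17*t) = -119*t)
((-38899 + 82705) + g(320, R(-4))) - 1*447156 = ((-38899 + 82705) - 119*(-13/5 - 4)) - 1*447156 = (43806 - 119*(-33/5)) - 447156 = (43806 + 3927/5) - 447156 = 222957/5 - 447156 = -2012823/5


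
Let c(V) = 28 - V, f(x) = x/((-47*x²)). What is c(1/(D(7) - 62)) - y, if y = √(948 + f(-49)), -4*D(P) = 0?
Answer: 1737/62 - √102612515/329 ≈ -2.7735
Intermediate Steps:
D(P) = 0 (D(P) = -¼*0 = 0)
f(x) = -1/(47*x) (f(x) = x*(-1/(47*x²)) = -1/(47*x))
y = √102612515/329 (y = √(948 - 1/47/(-49)) = √(948 - 1/47*(-1/49)) = √(948 + 1/2303) = √(2183245/2303) = √102612515/329 ≈ 30.790)
c(1/(D(7) - 62)) - y = (28 - 1/(0 - 62)) - √102612515/329 = (28 - 1/(-62)) - √102612515/329 = (28 - 1*(-1/62)) - √102612515/329 = (28 + 1/62) - √102612515/329 = 1737/62 - √102612515/329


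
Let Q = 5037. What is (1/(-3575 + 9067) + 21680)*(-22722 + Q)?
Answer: -2105692131285/5492 ≈ -3.8341e+8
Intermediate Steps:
(1/(-3575 + 9067) + 21680)*(-22722 + Q) = (1/(-3575 + 9067) + 21680)*(-22722 + 5037) = (1/5492 + 21680)*(-17685) = (119066561/5492)*(-17685) = -2105692131285/5492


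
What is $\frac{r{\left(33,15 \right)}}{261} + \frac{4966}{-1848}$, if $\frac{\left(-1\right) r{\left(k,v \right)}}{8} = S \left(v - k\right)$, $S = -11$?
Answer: $- \frac{234631}{26796} \approx -8.7562$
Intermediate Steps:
$r{\left(k,v \right)} = - 88 k + 88 v$ ($r{\left(k,v \right)} = - 8 \left(- 11 \left(v - k\right)\right) = - 8 \left(- 11 v + 11 k\right) = - 88 k + 88 v$)
$\frac{r{\left(33,15 \right)}}{261} + \frac{4966}{-1848} = \frac{\left(-88\right) 33 + 88 \cdot 15}{261} + \frac{4966}{-1848} = \left(-2904 + 1320\right) \frac{1}{261} + 4966 \left(- \frac{1}{1848}\right) = \left(-1584\right) \frac{1}{261} - \frac{2483}{924} = - \frac{176}{29} - \frac{2483}{924} = - \frac{234631}{26796}$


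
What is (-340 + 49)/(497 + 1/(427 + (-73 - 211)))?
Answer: -41613/71072 ≈ -0.58550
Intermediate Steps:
(-340 + 49)/(497 + 1/(427 + (-73 - 211))) = -291/(497 + 1/(427 - 284)) = -291/(497 + 1/143) = -291/71072/143 = -291*143/71072 = -41613/71072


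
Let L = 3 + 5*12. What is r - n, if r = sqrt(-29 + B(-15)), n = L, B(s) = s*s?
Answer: -49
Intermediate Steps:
B(s) = s**2
L = 63 (L = 3 + 60 = 63)
n = 63
r = 14 (r = sqrt(-29 + (-15)**2) = sqrt(-29 + 225) = sqrt(196) = 14)
r - n = 14 - 1*63 = 14 - 63 = -49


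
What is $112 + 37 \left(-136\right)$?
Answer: $-4920$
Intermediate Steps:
$112 + 37 \left(-136\right) = 112 - 5032 = -4920$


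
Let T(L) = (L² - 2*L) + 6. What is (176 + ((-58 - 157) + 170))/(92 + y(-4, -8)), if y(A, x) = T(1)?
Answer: 131/97 ≈ 1.3505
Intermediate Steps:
T(L) = 6 + L² - 2*L
y(A, x) = 5 (y(A, x) = 6 + 1² - 2*1 = 6 + 1 - 2 = 5)
(176 + ((-58 - 157) + 170))/(92 + y(-4, -8)) = (176 + ((-58 - 157) + 170))/(92 + 5) = (176 + (-215 + 170))/97 = (176 - 45)*(1/97) = 131*(1/97) = 131/97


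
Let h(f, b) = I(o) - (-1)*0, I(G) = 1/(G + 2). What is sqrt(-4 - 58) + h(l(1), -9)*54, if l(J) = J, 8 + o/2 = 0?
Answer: -27/7 + I*sqrt(62) ≈ -3.8571 + 7.874*I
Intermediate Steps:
o = -16 (o = -16 + 2*0 = -16 + 0 = -16)
I(G) = 1/(2 + G)
h(f, b) = -1/14 (h(f, b) = 1/(2 - 16) - (-1)*0 = 1/(-14) - 1*0 = -1/14 + 0 = -1/14)
sqrt(-4 - 58) + h(l(1), -9)*54 = sqrt(-4 - 58) - 1/14*54 = sqrt(-62) - 27/7 = I*sqrt(62) - 27/7 = -27/7 + I*sqrt(62)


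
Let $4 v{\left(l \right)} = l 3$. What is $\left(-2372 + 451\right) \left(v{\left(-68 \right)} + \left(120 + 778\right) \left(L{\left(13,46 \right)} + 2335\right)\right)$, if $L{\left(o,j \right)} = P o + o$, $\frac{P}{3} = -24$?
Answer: $-2435683925$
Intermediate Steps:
$P = -72$ ($P = 3 \left(-24\right) = -72$)
$L{\left(o,j \right)} = - 71 o$ ($L{\left(o,j \right)} = - 72 o + o = - 71 o$)
$v{\left(l \right)} = \frac{3 l}{4}$ ($v{\left(l \right)} = \frac{l 3}{4} = \frac{3 l}{4}$)
$\left(-2372 + 451\right) \left(v{\left(-68 \right)} + \left(120 + 778\right) \left(L{\left(13,46 \right)} + 2335\right)\right) = \left(-2372 + 451\right) \left(\frac{3}{4} \left(-68\right) + \left(120 + 778\right) \left(\left(-71\right) 13 + 2335\right)\right) = - 1921 \left(-51 + 898 \left(-923 + 2335\right)\right) = - 1921 \left(-51 + 898 \cdot 1412\right) = - 1921 \left(-51 + 1267976\right) = \left(-1921\right) 1267925 = -2435683925$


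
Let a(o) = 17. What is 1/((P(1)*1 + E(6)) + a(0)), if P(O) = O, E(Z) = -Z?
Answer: 1/12 ≈ 0.083333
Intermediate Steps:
1/((P(1)*1 + E(6)) + a(0)) = 1/((1*1 - 1*6) + 17) = 1/((1 - 6) + 17) = 1/(-5 + 17) = 1/12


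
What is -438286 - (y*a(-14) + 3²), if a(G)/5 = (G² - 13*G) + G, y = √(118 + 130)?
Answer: -438295 - 3640*√62 ≈ -4.6696e+5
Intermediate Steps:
y = 2*√62 (y = √248 = 2*√62 ≈ 15.748)
a(G) = -60*G + 5*G² (a(G) = 5*((G² - 13*G) + G) = 5*(G² - 12*G) = -60*G + 5*G²)
-438286 - (y*a(-14) + 3²) = -438286 - ((2*√62)*(5*(-14)*(-12 - 14)) + 3²) = -438286 - ((2*√62)*(5*(-14)*(-26)) + 9) = -438286 - ((2*√62)*1820 + 9) = -438286 - (3640*√62 + 9) = -438286 - (9 + 3640*√62) = -438286 + (-9 - 3640*√62) = -438295 - 3640*√62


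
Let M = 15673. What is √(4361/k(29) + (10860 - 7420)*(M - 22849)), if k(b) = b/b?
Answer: I*√24681079 ≈ 4968.0*I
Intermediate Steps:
k(b) = 1
√(4361/k(29) + (10860 - 7420)*(M - 22849)) = √(4361/1 + (10860 - 7420)*(15673 - 22849)) = √(4361*1 + 3440*(-7176)) = √(4361 - 24685440) = √(-24681079) = I*√24681079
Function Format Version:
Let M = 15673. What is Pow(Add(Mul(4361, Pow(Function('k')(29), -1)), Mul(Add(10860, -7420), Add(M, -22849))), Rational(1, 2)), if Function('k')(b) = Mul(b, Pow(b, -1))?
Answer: Mul(I, Pow(24681079, Rational(1, 2))) ≈ Mul(4968.0, I)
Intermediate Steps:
Function('k')(b) = 1
Pow(Add(Mul(4361, Pow(Function('k')(29), -1)), Mul(Add(10860, -7420), Add(M, -22849))), Rational(1, 2)) = Pow(Add(Mul(4361, Pow(1, -1)), Mul(Add(10860, -7420), Add(15673, -22849))), Rational(1, 2)) = Pow(Add(Mul(4361, 1), Mul(3440, -7176)), Rational(1, 2)) = Pow(Add(4361, -24685440), Rational(1, 2)) = Pow(-24681079, Rational(1, 2)) = Mul(I, Pow(24681079, Rational(1, 2)))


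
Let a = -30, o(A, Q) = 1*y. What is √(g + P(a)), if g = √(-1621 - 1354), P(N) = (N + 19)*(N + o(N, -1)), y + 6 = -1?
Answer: √(407 + 5*I*√119) ≈ 20.219 + 1.3488*I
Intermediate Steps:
y = -7 (y = -6 - 1 = -7)
o(A, Q) = -7 (o(A, Q) = 1*(-7) = -7)
P(N) = (-7 + N)*(19 + N) (P(N) = (N + 19)*(N - 7) = (19 + N)*(-7 + N) = (-7 + N)*(19 + N))
g = 5*I*√119 (g = √(-2975) = 5*I*√119 ≈ 54.544*I)
√(g + P(a)) = √(5*I*√119 + (-133 + (-30)² + 12*(-30))) = √(5*I*√119 + (-133 + 900 - 360)) = √(5*I*√119 + 407) = √(407 + 5*I*√119)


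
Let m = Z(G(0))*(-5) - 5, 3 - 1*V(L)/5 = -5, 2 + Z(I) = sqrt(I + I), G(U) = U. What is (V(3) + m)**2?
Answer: 2025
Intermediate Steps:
Z(I) = -2 + sqrt(2)*sqrt(I) (Z(I) = -2 + sqrt(I + I) = -2 + sqrt(2*I) = -2 + sqrt(2)*sqrt(I))
V(L) = 40 (V(L) = 15 - 5*(-5) = 15 + 25 = 40)
m = 5 (m = (-2 + sqrt(2)*sqrt(0))*(-5) - 5 = (-2 + sqrt(2)*0)*(-5) - 5 = (-2 + 0)*(-5) - 5 = -2*(-5) - 5 = 10 - 5 = 5)
(V(3) + m)**2 = (40 + 5)**2 = 45**2 = 2025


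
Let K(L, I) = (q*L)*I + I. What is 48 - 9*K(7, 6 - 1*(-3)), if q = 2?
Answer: -1167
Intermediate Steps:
K(L, I) = I + 2*I*L (K(L, I) = (2*L)*I + I = 2*I*L + I = I + 2*I*L)
48 - 9*K(7, 6 - 1*(-3)) = 48 - 9*(6 - 1*(-3))*(1 + 2*7) = 48 - 9*(6 + 3)*(1 + 14) = 48 - 81*15 = 48 - 9*135 = 48 - 1215 = -1167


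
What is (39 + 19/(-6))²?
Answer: 46225/36 ≈ 1284.0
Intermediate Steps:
(39 + 19/(-6))² = (39 + 19*(-⅙))² = (39 - 19/6)² = (215/6)² = 46225/36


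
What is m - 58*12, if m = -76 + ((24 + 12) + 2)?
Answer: -734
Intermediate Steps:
m = -38 (m = -76 + (36 + 2) = -76 + 38 = -38)
m - 58*12 = -38 - 58*12 = -38 - 696 = -734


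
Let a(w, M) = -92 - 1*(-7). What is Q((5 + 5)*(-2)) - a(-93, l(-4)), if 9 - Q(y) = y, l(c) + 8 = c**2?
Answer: 114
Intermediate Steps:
l(c) = -8 + c**2
Q(y) = 9 - y
a(w, M) = -85 (a(w, M) = -92 + 7 = -85)
Q((5 + 5)*(-2)) - a(-93, l(-4)) = (9 - (5 + 5)*(-2)) - 1*(-85) = (9 - 10*(-2)) + 85 = (9 - 1*(-20)) + 85 = (9 + 20) + 85 = 29 + 85 = 114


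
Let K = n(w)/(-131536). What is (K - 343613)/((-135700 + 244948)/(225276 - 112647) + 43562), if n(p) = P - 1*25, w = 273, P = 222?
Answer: -1696848982817395/215125099977952 ≈ -7.8877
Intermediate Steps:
n(p) = 197 (n(p) = 222 - 1*25 = 222 - 25 = 197)
K = -197/131536 (K = 197/(-131536) = 197*(-1/131536) = -197/131536 ≈ -0.0014977)
(K - 343613)/((-135700 + 244948)/(225276 - 112647) + 43562) = (-197/131536 - 343613)/((-135700 + 244948)/(225276 - 112647) + 43562) = -45197479765/(131536*(109248/112629 + 43562)) = -45197479765/(131536*(109248*(1/112629) + 43562)) = -45197479765/(131536*(36416/37543 + 43562)) = -45197479765/(131536*1635484582/37543) = -45197479765/131536*37543/1635484582 = -1696848982817395/215125099977952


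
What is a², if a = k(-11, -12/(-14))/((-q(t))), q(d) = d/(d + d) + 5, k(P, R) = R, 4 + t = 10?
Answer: 144/5929 ≈ 0.024287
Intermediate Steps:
t = 6 (t = -4 + 10 = 6)
q(d) = 11/2 (q(d) = d/((2*d)) + 5 = (1/(2*d))*d + 5 = ½ + 5 = 11/2)
a = -12/77 (a = (-12/(-14))/((-1*11/2)) = (-12*(-1/14))/(-11/2) = (6/7)*(-2/11) = -12/77 ≈ -0.15584)
a² = (-12/77)² = 144/5929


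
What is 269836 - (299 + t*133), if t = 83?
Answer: 258498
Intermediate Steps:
269836 - (299 + t*133) = 269836 - (299 + 83*133) = 269836 - (299 + 11039) = 269836 - 1*11338 = 269836 - 11338 = 258498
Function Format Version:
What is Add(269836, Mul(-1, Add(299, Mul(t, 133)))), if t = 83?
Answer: 258498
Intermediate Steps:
Add(269836, Mul(-1, Add(299, Mul(t, 133)))) = Add(269836, Mul(-1, Add(299, Mul(83, 133)))) = Add(269836, Mul(-1, Add(299, 11039))) = Add(269836, Mul(-1, 11338)) = Add(269836, -11338) = 258498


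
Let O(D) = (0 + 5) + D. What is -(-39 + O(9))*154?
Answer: 3850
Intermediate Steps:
O(D) = 5 + D
-(-39 + O(9))*154 = -(-39 + (5 + 9))*154 = -(-39 + 14)*154 = -(-25)*154 = -1*(-3850) = 3850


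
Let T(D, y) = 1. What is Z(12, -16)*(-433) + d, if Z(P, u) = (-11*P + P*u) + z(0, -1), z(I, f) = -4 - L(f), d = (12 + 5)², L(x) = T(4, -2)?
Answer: 142746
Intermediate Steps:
L(x) = 1
d = 289 (d = 17² = 289)
z(I, f) = -5 (z(I, f) = -4 - 1*1 = -4 - 1 = -5)
Z(P, u) = -5 - 11*P + P*u (Z(P, u) = (-11*P + P*u) - 5 = -5 - 11*P + P*u)
Z(12, -16)*(-433) + d = (-5 - 11*12 + 12*(-16))*(-433) + 289 = (-5 - 132 - 192)*(-433) + 289 = -329*(-433) + 289 = 142457 + 289 = 142746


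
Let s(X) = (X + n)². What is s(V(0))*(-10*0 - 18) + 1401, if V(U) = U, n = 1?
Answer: 1383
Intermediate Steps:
s(X) = (1 + X)² (s(X) = (X + 1)² = (1 + X)²)
s(V(0))*(-10*0 - 18) + 1401 = (1 + 0)²*(-10*0 - 18) + 1401 = 1²*(0 - 18) + 1401 = 1*(-18) + 1401 = -18 + 1401 = 1383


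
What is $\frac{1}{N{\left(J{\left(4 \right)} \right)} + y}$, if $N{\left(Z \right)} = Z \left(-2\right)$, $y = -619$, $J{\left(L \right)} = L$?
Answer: $- \frac{1}{627} \approx -0.0015949$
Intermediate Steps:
$N{\left(Z \right)} = - 2 Z$
$\frac{1}{N{\left(J{\left(4 \right)} \right)} + y} = \frac{1}{\left(-2\right) 4 - 619} = \frac{1}{-8 - 619} = \frac{1}{-627} = - \frac{1}{627}$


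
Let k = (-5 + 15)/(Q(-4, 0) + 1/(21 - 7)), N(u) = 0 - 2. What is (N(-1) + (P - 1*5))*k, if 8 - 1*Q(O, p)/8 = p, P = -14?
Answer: -980/299 ≈ -3.2776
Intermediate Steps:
Q(O, p) = 64 - 8*p
N(u) = -2
k = 140/897 (k = (-5 + 15)/((64 - 8*0) + 1/(21 - 7)) = 10/((64 + 0) + 1/14) = 10/(64 + 1/14) = 10/(897/14) = 10*(14/897) = 140/897 ≈ 0.15608)
(N(-1) + (P - 1*5))*k = (-2 + (-14 - 1*5))*(140/897) = (-2 + (-14 - 5))*(140/897) = (-2 - 19)*(140/897) = -21*140/897 = -980/299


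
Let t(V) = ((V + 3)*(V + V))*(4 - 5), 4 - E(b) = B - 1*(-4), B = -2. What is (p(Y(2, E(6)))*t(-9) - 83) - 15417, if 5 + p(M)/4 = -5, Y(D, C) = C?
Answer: -11180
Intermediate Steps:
E(b) = 2 (E(b) = 4 - (-2 - 1*(-4)) = 4 - (-2 + 4) = 4 - 1*2 = 4 - 2 = 2)
p(M) = -40 (p(M) = -20 + 4*(-5) = -20 - 20 = -40)
t(V) = -2*V*(3 + V) (t(V) = ((3 + V)*(2*V))*(-1) = (2*V*(3 + V))*(-1) = -2*V*(3 + V))
(p(Y(2, E(6)))*t(-9) - 83) - 15417 = (-(-80)*(-9)*(3 - 9) - 83) - 15417 = (-(-80)*(-9)*(-6) - 83) - 15417 = (-40*(-108) - 83) - 15417 = (4320 - 83) - 15417 = 4237 - 15417 = -11180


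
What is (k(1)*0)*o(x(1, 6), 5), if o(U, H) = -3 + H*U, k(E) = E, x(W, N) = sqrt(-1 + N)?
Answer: 0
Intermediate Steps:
(k(1)*0)*o(x(1, 6), 5) = (1*0)*(-3 + 5*sqrt(-1 + 6)) = 0*(-3 + 5*sqrt(5)) = 0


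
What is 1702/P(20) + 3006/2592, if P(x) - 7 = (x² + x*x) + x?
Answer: 383197/119088 ≈ 3.2178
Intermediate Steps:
P(x) = 7 + x + 2*x² (P(x) = 7 + ((x² + x*x) + x) = 7 + ((x² + x²) + x) = 7 + (2*x² + x) = 7 + (x + 2*x²) = 7 + x + 2*x²)
1702/P(20) + 3006/2592 = 1702/(7 + 20 + 2*20²) + 3006/2592 = 1702/(7 + 20 + 2*400) + 3006*(1/2592) = 1702/(7 + 20 + 800) + 167/144 = 1702/827 + 167/144 = 383197/119088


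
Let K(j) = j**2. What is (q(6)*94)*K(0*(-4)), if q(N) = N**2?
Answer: 0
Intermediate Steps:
(q(6)*94)*K(0*(-4)) = (6**2*94)*(0*(-4))**2 = (36*94)*0**2 = 3384*0 = 0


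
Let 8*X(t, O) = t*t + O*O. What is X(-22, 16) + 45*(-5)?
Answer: -265/2 ≈ -132.50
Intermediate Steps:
X(t, O) = O²/8 + t²/8 (X(t, O) = (t*t + O*O)/8 = (t² + O²)/8 = (O² + t²)/8 = O²/8 + t²/8)
X(-22, 16) + 45*(-5) = ((⅛)*16² + (⅛)*(-22)²) + 45*(-5) = ((⅛)*256 + (⅛)*484) - 225 = (32 + 121/2) - 225 = 185/2 - 225 = -265/2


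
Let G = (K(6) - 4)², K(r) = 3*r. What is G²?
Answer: 38416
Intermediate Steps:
G = 196 (G = (3*6 - 4)² = (18 - 4)² = 14² = 196)
G² = 196² = 38416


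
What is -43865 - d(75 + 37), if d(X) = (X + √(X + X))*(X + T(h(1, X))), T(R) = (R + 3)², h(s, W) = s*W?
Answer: -1537609 - 53348*√14 ≈ -1.7372e+6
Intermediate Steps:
h(s, W) = W*s
T(R) = (3 + R)²
d(X) = (X + (3 + X)²)*(X + √2*√X) (d(X) = (X + √(X + X))*(X + (3 + X*1)²) = (X + √(2*X))*(X + (3 + X)²) = (X + √2*√X)*(X + (3 + X)²) = (X + (3 + X)²)*(X + √2*√X))
-43865 - d(75 + 37) = -43865 - ((75 + 37)² + (75 + 37)*(3 + (75 + 37))² + √2*(75 + 37)^(3/2) + √2*√(75 + 37)*(3 + (75 + 37))²) = -43865 - (112² + 112*(3 + 112)² + √2*112^(3/2) + √2*√112*(3 + 112)²) = -43865 - (12544 + 112*115² + √2*(448*√7) + √2*(4*√7)*115²) = -43865 - (12544 + 112*13225 + 448*√14 + √2*(4*√7)*13225) = -43865 - (12544 + 1481200 + 448*√14 + 52900*√14) = -43865 - (1493744 + 53348*√14) = -43865 + (-1493744 - 53348*√14) = -1537609 - 53348*√14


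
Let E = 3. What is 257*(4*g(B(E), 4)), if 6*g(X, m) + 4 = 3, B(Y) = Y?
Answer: -514/3 ≈ -171.33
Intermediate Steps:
g(X, m) = -1/6 (g(X, m) = -2/3 + (1/6)*3 = -2/3 + 1/2 = -1/6)
257*(4*g(B(E), 4)) = 257*(4*(-1/6)) = 257*(-2/3) = -514/3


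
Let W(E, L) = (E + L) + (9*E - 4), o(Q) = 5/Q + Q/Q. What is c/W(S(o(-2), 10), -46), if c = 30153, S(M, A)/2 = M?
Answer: -30153/80 ≈ -376.91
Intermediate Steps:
o(Q) = 1 + 5/Q (o(Q) = 5/Q + 1 = 1 + 5/Q)
S(M, A) = 2*M
W(E, L) = -4 + L + 10*E (W(E, L) = (E + L) + (-4 + 9*E) = -4 + L + 10*E)
c/W(S(o(-2), 10), -46) = 30153/(-4 - 46 + 10*(2*((5 - 2)/(-2)))) = 30153/(-4 - 46 + 10*(2*(-½*3))) = 30153/(-4 - 46 + 10*(2*(-3/2))) = 30153/(-4 - 46 + 10*(-3)) = 30153/(-4 - 46 - 30) = 30153/(-80) = 30153*(-1/80) = -30153/80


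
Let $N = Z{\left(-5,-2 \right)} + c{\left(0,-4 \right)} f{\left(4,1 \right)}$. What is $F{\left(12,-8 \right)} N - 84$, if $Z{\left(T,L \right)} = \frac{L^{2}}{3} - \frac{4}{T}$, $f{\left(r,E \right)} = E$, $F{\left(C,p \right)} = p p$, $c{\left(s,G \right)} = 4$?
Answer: $\frac{4628}{15} \approx 308.53$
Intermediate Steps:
$F{\left(C,p \right)} = p^{2}$
$Z{\left(T,L \right)} = - \frac{4}{T} + \frac{L^{2}}{3}$ ($Z{\left(T,L \right)} = L^{2} \cdot \frac{1}{3} - \frac{4}{T} = \frac{L^{2}}{3} - \frac{4}{T} = - \frac{4}{T} + \frac{L^{2}}{3}$)
$N = \frac{92}{15}$ ($N = \left(- \frac{4}{-5} + \frac{\left(-2\right)^{2}}{3}\right) + 4 \cdot 1 = \left(\left(-4\right) \left(- \frac{1}{5}\right) + \frac{1}{3} \cdot 4\right) + 4 = \left(\frac{4}{5} + \frac{4}{3}\right) + 4 = \frac{32}{15} + 4 = \frac{92}{15} \approx 6.1333$)
$F{\left(12,-8 \right)} N - 84 = \left(-8\right)^{2} \cdot \frac{92}{15} - 84 = 64 \cdot \frac{92}{15} - 84 = \frac{5888}{15} - 84 = \frac{4628}{15}$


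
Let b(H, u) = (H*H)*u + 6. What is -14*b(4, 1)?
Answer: -308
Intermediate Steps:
b(H, u) = 6 + u*H**2 (b(H, u) = H**2*u + 6 = u*H**2 + 6 = 6 + u*H**2)
-14*b(4, 1) = -14*(6 + 1*4**2) = -14*(6 + 1*16) = -14*(6 + 16) = -14*22 = -308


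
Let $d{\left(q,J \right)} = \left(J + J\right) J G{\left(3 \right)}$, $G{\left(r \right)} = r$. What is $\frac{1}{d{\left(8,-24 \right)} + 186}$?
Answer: $\frac{1}{3642} \approx 0.00027457$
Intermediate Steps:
$d{\left(q,J \right)} = 6 J^{2}$ ($d{\left(q,J \right)} = \left(J + J\right) J 3 = 2 J J 3 = 2 J^{2} \cdot 3 = 6 J^{2}$)
$\frac{1}{d{\left(8,-24 \right)} + 186} = \frac{1}{6 \left(-24\right)^{2} + 186} = \frac{1}{6 \cdot 576 + 186} = \frac{1}{3456 + 186} = \frac{1}{3642}$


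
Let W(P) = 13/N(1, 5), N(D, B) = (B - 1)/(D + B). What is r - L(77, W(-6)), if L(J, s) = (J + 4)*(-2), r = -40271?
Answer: -40109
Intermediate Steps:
N(D, B) = (-1 + B)/(B + D)
W(P) = 39/2 (W(P) = 13/(((-1 + 5)/(5 + 1))) = 13/((4/6)) = 13/(((⅙)*4)) = 13/(⅔) = 13*(3/2) = 39/2)
L(J, s) = -8 - 2*J (L(J, s) = (4 + J)*(-2) = -8 - 2*J)
r - L(77, W(-6)) = -40271 - (-8 - 2*77) = -40271 - (-8 - 154) = -40271 - 1*(-162) = -40271 + 162 = -40109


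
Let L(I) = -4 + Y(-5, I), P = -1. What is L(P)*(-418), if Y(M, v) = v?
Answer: 2090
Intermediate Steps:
L(I) = -4 + I
L(P)*(-418) = (-4 - 1)*(-418) = -5*(-418) = 2090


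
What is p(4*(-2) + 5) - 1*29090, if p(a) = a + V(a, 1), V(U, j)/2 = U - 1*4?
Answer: -29107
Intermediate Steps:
V(U, j) = -8 + 2*U (V(U, j) = 2*(U - 1*4) = 2*(U - 4) = 2*(-4 + U) = -8 + 2*U)
p(a) = -8 + 3*a (p(a) = a + (-8 + 2*a) = -8 + 3*a)
p(4*(-2) + 5) - 1*29090 = (-8 + 3*(4*(-2) + 5)) - 1*29090 = (-8 + 3*(-8 + 5)) - 29090 = (-8 + 3*(-3)) - 29090 = (-8 - 9) - 29090 = -17 - 29090 = -29107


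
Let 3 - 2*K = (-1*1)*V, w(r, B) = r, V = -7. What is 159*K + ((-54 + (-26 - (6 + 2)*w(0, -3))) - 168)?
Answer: -566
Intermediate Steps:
K = -2 (K = 3/2 - (-1*1)*(-7)/2 = 3/2 - (-1)*(-7)/2 = 3/2 - ½*7 = 3/2 - 7/2 = -2)
159*K + ((-54 + (-26 - (6 + 2)*w(0, -3))) - 168) = 159*(-2) + ((-54 + (-26 - (6 + 2)*0)) - 168) = -318 + ((-54 + (-26 - 8*0)) - 168) = -318 + ((-54 + (-26 - 1*0)) - 168) = -318 + ((-54 + (-26 + 0)) - 168) = -318 + ((-54 - 26) - 168) = -318 + (-80 - 168) = -318 - 248 = -566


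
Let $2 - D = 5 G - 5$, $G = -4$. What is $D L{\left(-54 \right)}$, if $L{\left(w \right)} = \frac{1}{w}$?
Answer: $- \frac{1}{2} \approx -0.5$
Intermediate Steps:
$D = 27$ ($D = 2 - \left(5 \left(-4\right) - 5\right) = 2 - \left(-20 - 5\right) = 2 - -25 = 2 + 25 = 27$)
$D L{\left(-54 \right)} = \frac{27}{-54} = 27 \left(- \frac{1}{54}\right) = - \frac{1}{2}$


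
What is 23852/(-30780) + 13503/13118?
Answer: 3668993/14420430 ≈ 0.25443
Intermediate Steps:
23852/(-30780) + 13503/13118 = 23852*(-1/30780) + 13503*(1/13118) = -5963/7695 + 1929/1874 = 3668993/14420430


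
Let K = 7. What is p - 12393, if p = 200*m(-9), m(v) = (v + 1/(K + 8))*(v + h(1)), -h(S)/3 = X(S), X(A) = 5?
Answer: 30487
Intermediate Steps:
h(S) = -15 (h(S) = -3*5 = -15)
m(v) = (-15 + v)*(1/15 + v) (m(v) = (v + 1/(7 + 8))*(v - 15) = (v + 1/15)*(-15 + v) = (1/15 + v)*(-15 + v) = (-15 + v)*(1/15 + v))
p = 42880 (p = 200*(-1 + (-9)**2 - 224/15*(-9)) = 200*(-1 + 81 + 672/5) = 200*(1072/5) = 42880)
p - 12393 = 42880 - 12393 = 30487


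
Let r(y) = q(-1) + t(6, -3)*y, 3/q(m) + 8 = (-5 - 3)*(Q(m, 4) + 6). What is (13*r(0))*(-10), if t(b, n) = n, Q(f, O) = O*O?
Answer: 195/92 ≈ 2.1196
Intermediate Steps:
Q(f, O) = O**2
q(m) = -3/184 (q(m) = 3/(-8 + (-5 - 3)*(4**2 + 6)) = 3/(-8 - 8*(16 + 6)) = 3/(-8 - 8*22) = 3/(-8 - 176) = 3/(-184) = 3*(-1/184) = -3/184)
r(y) = -3/184 - 3*y
(13*r(0))*(-10) = (13*(-3/184 - 3*0))*(-10) = (13*(-3/184 + 0))*(-10) = (13*(-3/184))*(-10) = -39/184*(-10) = 195/92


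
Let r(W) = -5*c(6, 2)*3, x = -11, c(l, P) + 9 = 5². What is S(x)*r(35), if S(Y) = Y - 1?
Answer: 2880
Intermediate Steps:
c(l, P) = 16 (c(l, P) = -9 + 5² = -9 + 25 = 16)
S(Y) = -1 + Y
r(W) = -240 (r(W) = -5*16*3 = -80*3 = -240)
S(x)*r(35) = (-1 - 11)*(-240) = -12*(-240) = 2880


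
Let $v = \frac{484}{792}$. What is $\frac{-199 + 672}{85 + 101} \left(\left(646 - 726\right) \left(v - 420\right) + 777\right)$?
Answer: $\frac{146134769}{1674} \approx 87297.0$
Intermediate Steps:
$v = \frac{11}{18}$ ($v = 484 \cdot \frac{1}{792} = \frac{11}{18} \approx 0.61111$)
$\frac{-199 + 672}{85 + 101} \left(\left(646 - 726\right) \left(v - 420\right) + 777\right) = \frac{-199 + 672}{85 + 101} \left(\left(646 - 726\right) \left(\frac{11}{18} - 420\right) + 777\right) = \frac{473}{186} \left(\left(-80\right) \left(- \frac{7549}{18}\right) + 777\right) = 473 \cdot \frac{1}{186} \left(\frac{301960}{9} + 777\right) = \frac{473}{186} \cdot \frac{308953}{9} = \frac{146134769}{1674}$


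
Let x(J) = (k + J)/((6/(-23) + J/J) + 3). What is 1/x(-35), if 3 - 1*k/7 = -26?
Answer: 43/1932 ≈ 0.022257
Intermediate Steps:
k = 203 (k = 21 - 7*(-26) = 21 + 182 = 203)
x(J) = 4669/86 + 23*J/86 (x(J) = (203 + J)/((6/(-23) + J/J) + 3) = (203 + J)/((6*(-1/23) + 1) + 3) = (203 + J)/((-6/23 + 1) + 3) = (203 + J)/(17/23 + 3) = (203 + J)/(86/23) = (203 + J)*(23/86) = 4669/86 + 23*J/86)
1/x(-35) = 1/(4669/86 + (23/86)*(-35)) = 1/(4669/86 - 805/86) = 1/(1932/43) = 43/1932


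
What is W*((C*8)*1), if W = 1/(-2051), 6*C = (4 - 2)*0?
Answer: 0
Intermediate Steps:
C = 0 (C = ((4 - 2)*0)/6 = (2*0)/6 = (1/6)*0 = 0)
W = -1/2051 ≈ -0.00048757
W*((C*8)*1) = -0*8/2051 = -0 = -1/2051*0 = 0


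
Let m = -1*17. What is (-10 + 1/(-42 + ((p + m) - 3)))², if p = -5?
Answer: 450241/4489 ≈ 100.30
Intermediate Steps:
m = -17
(-10 + 1/(-42 + ((p + m) - 3)))² = (-10 + 1/(-42 + ((-5 - 17) - 3)))² = (-10 + 1/(-42 + (-22 - 3)))² = (-10 + 1/(-42 - 25))² = (-10 + 1/(-67))² = (-10 - 1/67)² = (-671/67)² = 450241/4489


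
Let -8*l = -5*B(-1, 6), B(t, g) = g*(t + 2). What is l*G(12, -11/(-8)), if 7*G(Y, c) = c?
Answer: 165/224 ≈ 0.73661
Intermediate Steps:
G(Y, c) = c/7
B(t, g) = g*(2 + t)
l = 15/4 (l = -(-1)*5*(6*(2 - 1))/8 = -(-1)*5*(6*1)/8 = -(-1)*5*6/8 = -(-1)*30/8 = -1/8*(-30) = 15/4 ≈ 3.7500)
l*G(12, -11/(-8)) = 15*((-11/(-8))/7)/4 = 15*((-11*(-1/8))/7)/4 = 15*((1/7)*(11/8))/4 = (15/4)*(11/56) = 165/224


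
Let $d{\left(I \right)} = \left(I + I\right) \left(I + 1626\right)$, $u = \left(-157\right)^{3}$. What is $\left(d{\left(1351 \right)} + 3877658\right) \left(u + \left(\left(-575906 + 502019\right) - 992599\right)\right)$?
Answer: $-58849101485048$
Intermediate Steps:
$u = -3869893$
$d{\left(I \right)} = 2 I \left(1626 + I\right)$
$\left(d{\left(1351 \right)} + 3877658\right) \left(u + \left(\left(-575906 + 502019\right) - 992599\right)\right) = \left(2 \cdot 1351 \left(1626 + 1351\right) + 3877658\right) \left(-3869893 + \left(\left(-575906 + 502019\right) - 992599\right)\right) = \left(2 \cdot 1351 \cdot 2977 + 3877658\right) \left(-3869893 - 1066486\right) = \left(8043854 + 3877658\right) \left(-3869893 - 1066486\right) = 11921512 \left(-4936379\right) = -58849101485048$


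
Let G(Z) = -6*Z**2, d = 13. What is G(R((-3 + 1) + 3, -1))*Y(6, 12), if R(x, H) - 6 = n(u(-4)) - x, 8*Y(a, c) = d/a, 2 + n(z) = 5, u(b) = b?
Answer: -104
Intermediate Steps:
n(z) = 3 (n(z) = -2 + 5 = 3)
Y(a, c) = 13/(8*a) (Y(a, c) = (13/a)/8 = 13/(8*a))
R(x, H) = 9 - x (R(x, H) = 6 + (3 - x) = 9 - x)
G(R((-3 + 1) + 3, -1))*Y(6, 12) = (-6*(9 - ((-3 + 1) + 3))**2)*((13/8)/6) = (-6*(9 - (-2 + 3))**2)*((13/8)*(1/6)) = -6*(9 - 1*1)**2*(13/48) = -6*(9 - 1)**2*(13/48) = -6*8**2*(13/48) = -6*64*(13/48) = -384*13/48 = -104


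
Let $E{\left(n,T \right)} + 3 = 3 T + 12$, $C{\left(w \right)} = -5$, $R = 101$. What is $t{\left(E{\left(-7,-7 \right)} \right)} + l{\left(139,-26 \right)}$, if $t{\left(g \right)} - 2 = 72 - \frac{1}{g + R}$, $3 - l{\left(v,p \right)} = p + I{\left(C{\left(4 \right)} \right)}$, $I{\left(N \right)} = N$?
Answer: $\frac{9611}{89} \approx 107.99$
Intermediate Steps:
$l{\left(v,p \right)} = 8 - p$ ($l{\left(v,p \right)} = 3 - \left(p - 5\right) = 3 - \left(-5 + p\right) = 8 - p$)
$E{\left(n,T \right)} = 9 + 3 T$ ($E{\left(n,T \right)} = -3 + \left(3 T + 12\right) = -3 + \left(12 + 3 T\right) = 9 + 3 T$)
$t{\left(g \right)} = 74 - \frac{1}{101 + g}$ ($t{\left(g \right)} = 2 + \left(72 - \frac{1}{g + 101}\right) = 2 + \left(72 - \frac{1}{101 + g}\right) = 74 - \frac{1}{101 + g}$)
$t{\left(E{\left(-7,-7 \right)} \right)} + l{\left(139,-26 \right)} = \frac{7473 + 74 \left(9 + 3 \left(-7\right)\right)}{101 + \left(9 + 3 \left(-7\right)\right)} + \left(8 - -26\right) = \frac{7473 + 74 \left(9 - 21\right)}{101 + \left(9 - 21\right)} + \left(8 + 26\right) = \frac{7473 + 74 \left(-12\right)}{101 - 12} + 34 = \frac{7473 - 888}{89} + 34 = \frac{1}{89} \cdot 6585 + 34 = \frac{6585}{89} + 34 = \frac{9611}{89}$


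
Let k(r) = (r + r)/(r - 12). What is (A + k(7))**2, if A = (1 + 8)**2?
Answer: 152881/25 ≈ 6115.2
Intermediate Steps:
k(r) = 2*r/(-12 + r) (k(r) = (2*r)/(-12 + r) = 2*r/(-12 + r))
A = 81 (A = 9**2 = 81)
(A + k(7))**2 = (81 + 2*7/(-12 + 7))**2 = (81 + 2*7/(-5))**2 = (81 + 2*7*(-1/5))**2 = (81 - 14/5)**2 = (391/5)**2 = 152881/25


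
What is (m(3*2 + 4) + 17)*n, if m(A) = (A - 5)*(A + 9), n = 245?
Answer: 27440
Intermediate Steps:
m(A) = (-5 + A)*(9 + A)
(m(3*2 + 4) + 17)*n = ((-45 + (3*2 + 4)**2 + 4*(3*2 + 4)) + 17)*245 = ((-45 + (6 + 4)**2 + 4*(6 + 4)) + 17)*245 = ((-45 + 10**2 + 4*10) + 17)*245 = ((-45 + 100 + 40) + 17)*245 = (95 + 17)*245 = 112*245 = 27440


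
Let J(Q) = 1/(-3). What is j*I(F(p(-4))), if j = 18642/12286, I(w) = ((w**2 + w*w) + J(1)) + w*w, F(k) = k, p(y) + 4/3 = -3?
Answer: 521976/6143 ≈ 84.971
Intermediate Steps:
J(Q) = -1/3
p(y) = -13/3 (p(y) = -4/3 - 3 = -13/3)
I(w) = -1/3 + 3*w**2 (I(w) = ((w**2 + w*w) - 1/3) + w*w = ((w**2 + w**2) - 1/3) + w**2 = (2*w**2 - 1/3) + w**2 = (-1/3 + 2*w**2) + w**2 = -1/3 + 3*w**2)
j = 9321/6143 (j = 18642*(1/12286) = 9321/6143 ≈ 1.5173)
j*I(F(p(-4))) = 9321*(-1/3 + 3*(-13/3)**2)/6143 = 9321*(-1/3 + 3*(169/9))/6143 = 9321*(-1/3 + 169/3)/6143 = (9321/6143)*56 = 521976/6143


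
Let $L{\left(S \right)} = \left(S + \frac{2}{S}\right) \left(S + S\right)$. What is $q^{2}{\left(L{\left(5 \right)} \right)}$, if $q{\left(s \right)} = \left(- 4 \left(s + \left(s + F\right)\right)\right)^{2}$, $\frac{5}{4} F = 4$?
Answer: $\frac{24464657022976}{625} \approx 3.9143 \cdot 10^{10}$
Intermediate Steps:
$F = \frac{16}{5}$ ($F = \frac{4}{5} \cdot 4 = \frac{16}{5} \approx 3.2$)
$L{\left(S \right)} = 2 S \left(S + \frac{2}{S}\right)$ ($L{\left(S \right)} = \left(S + \frac{2}{S}\right) 2 S = 2 S \left(S + \frac{2}{S}\right)$)
$q{\left(s \right)} = \left(- \frac{64}{5} - 8 s\right)^{2}$ ($q{\left(s \right)} = \left(- 4 \left(s + \left(s + \frac{16}{5}\right)\right)\right)^{2} = \left(- 4 \left(s + \left(\frac{16}{5} + s\right)\right)\right)^{2} = \left(- 4 \left(\frac{16}{5} + 2 s\right)\right)^{2} = \left(- \frac{64}{5} - 8 s\right)^{2}$)
$q^{2}{\left(L{\left(5 \right)} \right)} = \left(\frac{64 \left(8 + 5 \left(4 + 2 \cdot 5^{2}\right)\right)^{2}}{25}\right)^{2} = \left(\frac{64 \left(8 + 5 \left(4 + 2 \cdot 25\right)\right)^{2}}{25}\right)^{2} = \left(\frac{64 \left(8 + 5 \left(4 + 50\right)\right)^{2}}{25}\right)^{2} = \left(\frac{64 \left(8 + 5 \cdot 54\right)^{2}}{25}\right)^{2} = \left(\frac{64 \left(8 + 270\right)^{2}}{25}\right)^{2} = \left(\frac{64 \cdot 278^{2}}{25}\right)^{2} = \left(\frac{64}{25} \cdot 77284\right)^{2} = \left(\frac{4946176}{25}\right)^{2} = \frac{24464657022976}{625}$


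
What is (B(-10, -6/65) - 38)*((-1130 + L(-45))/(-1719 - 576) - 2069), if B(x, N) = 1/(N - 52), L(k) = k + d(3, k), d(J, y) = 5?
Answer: 4526810123/57562 ≈ 78642.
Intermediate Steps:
L(k) = 5 + k (L(k) = k + 5 = 5 + k)
B(x, N) = 1/(-52 + N)
(B(-10, -6/65) - 38)*((-1130 + L(-45))/(-1719 - 576) - 2069) = (1/(-52 - 6/65) - 38)*((-1130 + (5 - 45))/(-1719 - 576) - 2069) = (1/(-52 - 6*1/65) - 38)*((-1130 - 40)/(-2295) - 2069) = (1/(-52 - 6/65) - 38)*(-1170*(-1/2295) - 2069) = (1/(-3386/65) - 38)*(26/51 - 2069) = (-65/3386 - 38)*(-105493/51) = -128733/3386*(-105493/51) = 4526810123/57562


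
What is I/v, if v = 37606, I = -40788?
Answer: -20394/18803 ≈ -1.0846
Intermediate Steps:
I/v = -40788/37606 = -40788*1/37606 = -20394/18803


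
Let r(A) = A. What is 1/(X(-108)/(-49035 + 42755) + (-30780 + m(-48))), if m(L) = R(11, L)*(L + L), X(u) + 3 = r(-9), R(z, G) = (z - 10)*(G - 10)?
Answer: -1570/39582837 ≈ -3.9664e-5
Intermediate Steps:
R(z, G) = (-10 + G)*(-10 + z) (R(z, G) = (-10 + z)*(-10 + G) = (-10 + G)*(-10 + z))
X(u) = -12 (X(u) = -3 - 9 = -12)
m(L) = 2*L*(-10 + L) (m(L) = (100 - 10*L - 10*11 + L*11)*(L + L) = (100 - 10*L - 110 + 11*L)*(2*L) = (-10 + L)*(2*L) = 2*L*(-10 + L))
1/(X(-108)/(-49035 + 42755) + (-30780 + m(-48))) = 1/(-12/(-49035 + 42755) + (-30780 + 2*(-48)*(-10 - 48))) = 1/(-12/(-6280) + (-30780 + 2*(-48)*(-58))) = 1/(-12*(-1/6280) + (-30780 + 5568)) = 1/(3/1570 - 25212) = 1/(-39582837/1570) = -1570/39582837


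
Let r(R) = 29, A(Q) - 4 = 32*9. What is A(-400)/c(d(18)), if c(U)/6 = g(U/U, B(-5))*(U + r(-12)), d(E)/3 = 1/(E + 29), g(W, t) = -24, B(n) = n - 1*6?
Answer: -3431/49176 ≈ -0.069770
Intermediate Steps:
B(n) = -6 + n (B(n) = n - 6 = -6 + n)
A(Q) = 292 (A(Q) = 4 + 32*9 = 4 + 288 = 292)
d(E) = 3/(29 + E) (d(E) = 3/(E + 29) = 3/(29 + E))
c(U) = -4176 - 144*U (c(U) = 6*(-24*(U + 29)) = 6*(-24*(29 + U)) = 6*(-696 - 24*U) = -4176 - 144*U)
A(-400)/c(d(18)) = 292/(-4176 - 432/(29 + 18)) = 292/(-4176 - 432/47) = 292/(-196704/47) = 292*(-47/196704) = -3431/49176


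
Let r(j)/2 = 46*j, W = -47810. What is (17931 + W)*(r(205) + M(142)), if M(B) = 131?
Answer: -567432089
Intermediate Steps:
r(j) = 92*j (r(j) = 2*(46*j) = 92*j)
(17931 + W)*(r(205) + M(142)) = (17931 - 47810)*(92*205 + 131) = -29879*(18860 + 131) = -29879*18991 = -567432089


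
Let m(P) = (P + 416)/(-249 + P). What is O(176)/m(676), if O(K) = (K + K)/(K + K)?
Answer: 61/156 ≈ 0.39103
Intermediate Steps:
O(K) = 1 (O(K) = (2*K)/((2*K)) = (2*K)*(1/(2*K)) = 1)
m(P) = (416 + P)/(-249 + P)
O(176)/m(676) = 1/((416 + 676)/(-249 + 676)) = 1/(1092/427) = 1/((1/427)*1092) = 1/(156/61) = 1*(61/156) = 61/156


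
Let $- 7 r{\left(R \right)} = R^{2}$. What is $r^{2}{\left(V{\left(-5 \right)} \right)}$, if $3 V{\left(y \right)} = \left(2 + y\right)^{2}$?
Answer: $\frac{81}{49} \approx 1.6531$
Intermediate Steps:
$V{\left(y \right)} = \frac{\left(2 + y\right)^{2}}{3}$
$r{\left(R \right)} = - \frac{R^{2}}{7}$
$r^{2}{\left(V{\left(-5 \right)} \right)} = \left(- \frac{\left(\frac{\left(2 - 5\right)^{2}}{3}\right)^{2}}{7}\right)^{2} = \left(- \frac{\left(\frac{\left(-3\right)^{2}}{3}\right)^{2}}{7}\right)^{2} = \left(- \frac{\left(\frac{1}{3} \cdot 9\right)^{2}}{7}\right)^{2} = \left(- \frac{3^{2}}{7}\right)^{2} = \left(\left(- \frac{1}{7}\right) 9\right)^{2} = \left(- \frac{9}{7}\right)^{2} = \frac{81}{49}$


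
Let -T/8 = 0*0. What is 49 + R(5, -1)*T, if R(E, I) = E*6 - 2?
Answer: 49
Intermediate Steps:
R(E, I) = -2 + 6*E (R(E, I) = 6*E - 2 = -2 + 6*E)
T = 0 (T = -0*0 = -8*0 = 0)
49 + R(5, -1)*T = 49 + (-2 + 6*5)*0 = 49 + (-2 + 30)*0 = 49 + 28*0 = 49 + 0 = 49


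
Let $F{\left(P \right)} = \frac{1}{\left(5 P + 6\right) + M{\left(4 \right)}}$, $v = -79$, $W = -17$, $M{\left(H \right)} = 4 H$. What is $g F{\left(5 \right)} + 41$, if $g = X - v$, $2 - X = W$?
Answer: $\frac{2025}{47} \approx 43.085$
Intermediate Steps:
$X = 19$ ($X = 2 - -17 = 2 + 17 = 19$)
$g = 98$ ($g = 19 - -79 = 19 + 79 = 98$)
$F{\left(P \right)} = \frac{1}{22 + 5 P}$ ($F{\left(P \right)} = \frac{1}{\left(5 P + 6\right) + 4 \cdot 4} = \frac{1}{\left(6 + 5 P\right) + 16} = \frac{1}{22 + 5 P}$)
$g F{\left(5 \right)} + 41 = \frac{98}{22 + 5 \cdot 5} + 41 = \frac{98}{22 + 25} + 41 = \frac{98}{47} + 41 = \frac{2025}{47}$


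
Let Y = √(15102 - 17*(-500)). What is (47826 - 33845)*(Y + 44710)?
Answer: 625090510 + 13981*√23602 ≈ 6.2724e+8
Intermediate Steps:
Y = √23602 (Y = √(15102 + 8500) = √23602 ≈ 153.63)
(47826 - 33845)*(Y + 44710) = (47826 - 33845)*(√23602 + 44710) = 13981*(44710 + √23602) = 625090510 + 13981*√23602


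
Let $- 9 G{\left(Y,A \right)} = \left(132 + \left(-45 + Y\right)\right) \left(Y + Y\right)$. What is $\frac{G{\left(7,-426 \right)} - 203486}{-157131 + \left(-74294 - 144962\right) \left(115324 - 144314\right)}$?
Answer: $- \frac{1832690}{57204668781} \approx -3.2037 \cdot 10^{-5}$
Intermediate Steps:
$G{\left(Y,A \right)} = - \frac{2 Y \left(87 + Y\right)}{9}$ ($G{\left(Y,A \right)} = - \frac{\left(132 + \left(-45 + Y\right)\right) \left(Y + Y\right)}{9} = - \frac{\left(87 + Y\right) 2 Y}{9} = - \frac{2 Y \left(87 + Y\right)}{9}$)
$\frac{G{\left(7,-426 \right)} - 203486}{-157131 + \left(-74294 - 144962\right) \left(115324 - 144314\right)} = \frac{\left(- \frac{2}{9}\right) 7 \left(87 + 7\right) - 203486}{-157131 + \left(-74294 - 144962\right) \left(115324 - 144314\right)} = \frac{\left(- \frac{2}{9}\right) 7 \cdot 94 - 203486}{-157131 - -6356231440} = \frac{- \frac{1316}{9} - 203486}{-157131 + 6356231440} = - \frac{1832690}{9 \cdot 6356074309} = \left(- \frac{1832690}{9}\right) \frac{1}{6356074309} = - \frac{1832690}{57204668781}$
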